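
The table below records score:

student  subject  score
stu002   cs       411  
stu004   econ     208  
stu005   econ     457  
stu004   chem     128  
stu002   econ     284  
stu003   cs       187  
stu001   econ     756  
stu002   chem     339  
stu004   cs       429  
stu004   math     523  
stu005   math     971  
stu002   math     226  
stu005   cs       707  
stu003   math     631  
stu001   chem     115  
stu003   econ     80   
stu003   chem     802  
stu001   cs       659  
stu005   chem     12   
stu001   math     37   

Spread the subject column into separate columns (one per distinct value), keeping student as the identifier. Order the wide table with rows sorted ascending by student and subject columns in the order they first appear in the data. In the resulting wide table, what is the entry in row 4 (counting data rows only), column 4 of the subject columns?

523

With rows sorted ascending by student, row 4 is student=stu004. subject columns in first-appearance order: cs, econ, chem, math; column 4 is math.
Long rows with student=stu004, subject=math: score = 523.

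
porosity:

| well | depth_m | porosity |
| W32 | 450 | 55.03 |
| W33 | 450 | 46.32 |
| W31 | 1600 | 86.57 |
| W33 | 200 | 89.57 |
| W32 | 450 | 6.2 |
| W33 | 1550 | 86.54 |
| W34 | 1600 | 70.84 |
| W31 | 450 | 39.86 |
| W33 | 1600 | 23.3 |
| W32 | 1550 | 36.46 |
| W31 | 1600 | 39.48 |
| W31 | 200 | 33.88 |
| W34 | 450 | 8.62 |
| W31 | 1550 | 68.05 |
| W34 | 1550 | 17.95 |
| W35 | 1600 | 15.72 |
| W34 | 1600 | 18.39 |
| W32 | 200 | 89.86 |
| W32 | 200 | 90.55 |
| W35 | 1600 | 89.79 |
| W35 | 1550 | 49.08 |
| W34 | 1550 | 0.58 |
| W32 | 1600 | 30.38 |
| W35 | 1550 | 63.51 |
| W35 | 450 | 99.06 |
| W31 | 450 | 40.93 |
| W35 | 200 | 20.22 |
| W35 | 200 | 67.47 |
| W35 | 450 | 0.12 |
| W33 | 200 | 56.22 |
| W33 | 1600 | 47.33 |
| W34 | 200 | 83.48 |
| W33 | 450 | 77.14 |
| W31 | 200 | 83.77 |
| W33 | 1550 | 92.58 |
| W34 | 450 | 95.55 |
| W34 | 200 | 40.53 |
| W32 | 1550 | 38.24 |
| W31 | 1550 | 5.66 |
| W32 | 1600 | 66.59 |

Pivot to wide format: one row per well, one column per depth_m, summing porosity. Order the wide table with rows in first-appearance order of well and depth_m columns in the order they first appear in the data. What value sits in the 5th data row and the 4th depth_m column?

112.59

With rows in first-appearance order of well, row 5 is well=W35. depth_m columns in first-appearance order: 450, 1600, 200, 1550; column 4 is 1550.
Long rows with well=W35, depth_m=1550: 49.08 + 63.51 = 112.59.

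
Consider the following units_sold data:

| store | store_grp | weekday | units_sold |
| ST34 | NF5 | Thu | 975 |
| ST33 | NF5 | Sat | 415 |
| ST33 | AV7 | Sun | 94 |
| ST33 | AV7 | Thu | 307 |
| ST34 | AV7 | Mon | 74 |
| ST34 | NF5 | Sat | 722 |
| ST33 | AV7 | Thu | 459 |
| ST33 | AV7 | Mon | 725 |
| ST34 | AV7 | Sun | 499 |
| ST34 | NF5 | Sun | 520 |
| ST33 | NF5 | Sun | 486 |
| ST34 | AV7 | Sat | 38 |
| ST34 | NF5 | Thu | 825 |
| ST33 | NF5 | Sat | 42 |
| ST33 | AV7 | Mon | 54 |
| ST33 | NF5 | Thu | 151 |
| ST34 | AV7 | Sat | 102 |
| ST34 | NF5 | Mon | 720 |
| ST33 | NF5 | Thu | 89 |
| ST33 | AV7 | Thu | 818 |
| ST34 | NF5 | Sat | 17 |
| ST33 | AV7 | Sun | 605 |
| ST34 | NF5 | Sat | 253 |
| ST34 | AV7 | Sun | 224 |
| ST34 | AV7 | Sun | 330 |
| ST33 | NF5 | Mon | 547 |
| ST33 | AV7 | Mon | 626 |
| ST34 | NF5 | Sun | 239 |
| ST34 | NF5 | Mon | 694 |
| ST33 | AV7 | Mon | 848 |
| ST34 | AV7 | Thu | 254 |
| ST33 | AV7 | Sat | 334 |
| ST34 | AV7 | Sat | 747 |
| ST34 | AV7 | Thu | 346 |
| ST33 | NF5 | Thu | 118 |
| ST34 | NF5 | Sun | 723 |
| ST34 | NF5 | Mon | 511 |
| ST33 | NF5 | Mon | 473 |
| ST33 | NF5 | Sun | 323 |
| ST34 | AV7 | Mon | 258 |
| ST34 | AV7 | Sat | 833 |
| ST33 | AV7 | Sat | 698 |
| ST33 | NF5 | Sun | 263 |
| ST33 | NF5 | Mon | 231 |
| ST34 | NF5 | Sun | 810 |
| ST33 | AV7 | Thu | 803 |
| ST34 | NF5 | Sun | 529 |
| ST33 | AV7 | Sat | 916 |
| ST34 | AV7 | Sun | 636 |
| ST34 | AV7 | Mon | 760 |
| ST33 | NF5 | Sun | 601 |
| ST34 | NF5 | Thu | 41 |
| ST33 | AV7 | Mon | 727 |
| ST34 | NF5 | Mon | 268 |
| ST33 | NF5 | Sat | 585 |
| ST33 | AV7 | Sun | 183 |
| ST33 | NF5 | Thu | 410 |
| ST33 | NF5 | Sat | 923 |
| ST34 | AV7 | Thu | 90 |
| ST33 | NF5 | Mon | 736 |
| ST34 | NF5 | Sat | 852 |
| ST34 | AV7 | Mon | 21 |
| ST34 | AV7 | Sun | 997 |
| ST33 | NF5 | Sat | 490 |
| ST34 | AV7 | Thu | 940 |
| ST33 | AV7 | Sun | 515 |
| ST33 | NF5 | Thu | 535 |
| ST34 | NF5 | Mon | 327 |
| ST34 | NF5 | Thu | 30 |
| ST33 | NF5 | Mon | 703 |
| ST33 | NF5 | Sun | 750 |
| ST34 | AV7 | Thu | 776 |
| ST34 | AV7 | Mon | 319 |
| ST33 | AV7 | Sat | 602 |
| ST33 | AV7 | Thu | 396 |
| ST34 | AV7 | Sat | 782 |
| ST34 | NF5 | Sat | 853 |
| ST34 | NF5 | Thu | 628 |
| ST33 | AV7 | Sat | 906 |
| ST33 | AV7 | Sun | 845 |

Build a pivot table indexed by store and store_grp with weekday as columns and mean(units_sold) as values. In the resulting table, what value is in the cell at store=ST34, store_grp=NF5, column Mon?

504

Rows with store=ST34, store_grp=NF5 and weekday=Mon: units_sold values are 720, 694, 511, 268, 327.
(720 + 694 + 511 + 268 + 327) / 5 = 504.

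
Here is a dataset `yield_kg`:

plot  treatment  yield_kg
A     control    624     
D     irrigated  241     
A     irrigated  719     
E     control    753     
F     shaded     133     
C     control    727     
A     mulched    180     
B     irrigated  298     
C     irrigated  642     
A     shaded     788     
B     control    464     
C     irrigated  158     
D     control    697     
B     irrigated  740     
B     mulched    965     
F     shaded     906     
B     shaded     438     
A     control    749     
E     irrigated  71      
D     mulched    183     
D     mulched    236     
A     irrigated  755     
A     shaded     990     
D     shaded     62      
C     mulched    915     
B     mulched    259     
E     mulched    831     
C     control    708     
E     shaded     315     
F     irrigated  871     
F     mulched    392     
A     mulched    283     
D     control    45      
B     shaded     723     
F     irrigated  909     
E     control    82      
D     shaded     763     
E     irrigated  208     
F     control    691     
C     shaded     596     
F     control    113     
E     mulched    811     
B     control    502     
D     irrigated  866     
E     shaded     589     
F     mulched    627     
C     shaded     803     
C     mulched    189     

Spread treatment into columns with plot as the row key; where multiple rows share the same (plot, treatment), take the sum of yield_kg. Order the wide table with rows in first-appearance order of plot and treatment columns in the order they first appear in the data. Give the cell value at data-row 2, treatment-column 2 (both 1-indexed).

1107

With rows in first-appearance order of plot, row 2 is plot=D. treatment columns in first-appearance order: control, irrigated, shaded, mulched; column 2 is irrigated.
Long rows with plot=D, treatment=irrigated: 241 + 866 = 1107.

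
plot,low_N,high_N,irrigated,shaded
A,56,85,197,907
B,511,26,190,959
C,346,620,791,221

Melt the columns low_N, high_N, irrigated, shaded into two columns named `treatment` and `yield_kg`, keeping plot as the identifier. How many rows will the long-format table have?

3 plot values × 4 melted columns = 12 rows.

12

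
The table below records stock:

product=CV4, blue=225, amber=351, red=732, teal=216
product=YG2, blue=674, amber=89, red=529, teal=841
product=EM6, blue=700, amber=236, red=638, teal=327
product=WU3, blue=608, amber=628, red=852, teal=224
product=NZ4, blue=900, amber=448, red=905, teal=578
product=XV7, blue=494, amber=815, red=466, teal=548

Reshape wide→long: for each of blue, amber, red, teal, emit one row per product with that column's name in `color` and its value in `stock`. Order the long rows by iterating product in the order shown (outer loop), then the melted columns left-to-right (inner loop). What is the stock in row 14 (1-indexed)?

628

24 rows total (6 × 4). Row 14: index ⌊(14-1)/4⌋ = 3 into product → WU3; (14-1) mod 4 = 1 into the melted columns → amber.
So row 14 is (WU3, amber, 628); stock = 628.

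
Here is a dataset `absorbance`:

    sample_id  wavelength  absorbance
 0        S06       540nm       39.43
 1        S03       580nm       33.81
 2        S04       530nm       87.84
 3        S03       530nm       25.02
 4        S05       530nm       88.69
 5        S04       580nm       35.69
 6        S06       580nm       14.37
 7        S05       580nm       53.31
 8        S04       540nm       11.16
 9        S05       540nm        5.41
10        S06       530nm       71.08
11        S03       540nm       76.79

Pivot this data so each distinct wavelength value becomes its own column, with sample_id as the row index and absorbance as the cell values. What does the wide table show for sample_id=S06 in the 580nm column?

14.37

Wide layout: rows indexed by sample_id, columns are the 3 distinct wavelength values (540nm, 580nm, 530nm).
Cell (sample_id=S06, wavelength=580nm) draws from the long row where sample_id=S06 and wavelength=580nm, which has absorbance=14.37.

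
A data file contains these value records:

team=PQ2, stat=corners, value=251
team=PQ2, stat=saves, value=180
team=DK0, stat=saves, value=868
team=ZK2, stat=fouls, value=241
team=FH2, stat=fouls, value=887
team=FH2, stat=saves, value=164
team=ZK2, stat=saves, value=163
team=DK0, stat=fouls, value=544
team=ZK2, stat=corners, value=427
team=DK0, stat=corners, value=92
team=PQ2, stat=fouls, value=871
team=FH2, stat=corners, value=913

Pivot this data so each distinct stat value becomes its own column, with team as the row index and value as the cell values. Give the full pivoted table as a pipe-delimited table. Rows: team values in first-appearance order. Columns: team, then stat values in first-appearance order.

| team | corners | saves | fouls |
| PQ2 | 251 | 180 | 871 |
| DK0 | 92 | 868 | 544 |
| ZK2 | 427 | 163 | 241 |
| FH2 | 913 | 164 | 887 |

Columns: team plus the 3 distinct stat values (corners, saves, fouls).
For example, row PQ2 column corners takes value=251 from the long row (PQ2, corners).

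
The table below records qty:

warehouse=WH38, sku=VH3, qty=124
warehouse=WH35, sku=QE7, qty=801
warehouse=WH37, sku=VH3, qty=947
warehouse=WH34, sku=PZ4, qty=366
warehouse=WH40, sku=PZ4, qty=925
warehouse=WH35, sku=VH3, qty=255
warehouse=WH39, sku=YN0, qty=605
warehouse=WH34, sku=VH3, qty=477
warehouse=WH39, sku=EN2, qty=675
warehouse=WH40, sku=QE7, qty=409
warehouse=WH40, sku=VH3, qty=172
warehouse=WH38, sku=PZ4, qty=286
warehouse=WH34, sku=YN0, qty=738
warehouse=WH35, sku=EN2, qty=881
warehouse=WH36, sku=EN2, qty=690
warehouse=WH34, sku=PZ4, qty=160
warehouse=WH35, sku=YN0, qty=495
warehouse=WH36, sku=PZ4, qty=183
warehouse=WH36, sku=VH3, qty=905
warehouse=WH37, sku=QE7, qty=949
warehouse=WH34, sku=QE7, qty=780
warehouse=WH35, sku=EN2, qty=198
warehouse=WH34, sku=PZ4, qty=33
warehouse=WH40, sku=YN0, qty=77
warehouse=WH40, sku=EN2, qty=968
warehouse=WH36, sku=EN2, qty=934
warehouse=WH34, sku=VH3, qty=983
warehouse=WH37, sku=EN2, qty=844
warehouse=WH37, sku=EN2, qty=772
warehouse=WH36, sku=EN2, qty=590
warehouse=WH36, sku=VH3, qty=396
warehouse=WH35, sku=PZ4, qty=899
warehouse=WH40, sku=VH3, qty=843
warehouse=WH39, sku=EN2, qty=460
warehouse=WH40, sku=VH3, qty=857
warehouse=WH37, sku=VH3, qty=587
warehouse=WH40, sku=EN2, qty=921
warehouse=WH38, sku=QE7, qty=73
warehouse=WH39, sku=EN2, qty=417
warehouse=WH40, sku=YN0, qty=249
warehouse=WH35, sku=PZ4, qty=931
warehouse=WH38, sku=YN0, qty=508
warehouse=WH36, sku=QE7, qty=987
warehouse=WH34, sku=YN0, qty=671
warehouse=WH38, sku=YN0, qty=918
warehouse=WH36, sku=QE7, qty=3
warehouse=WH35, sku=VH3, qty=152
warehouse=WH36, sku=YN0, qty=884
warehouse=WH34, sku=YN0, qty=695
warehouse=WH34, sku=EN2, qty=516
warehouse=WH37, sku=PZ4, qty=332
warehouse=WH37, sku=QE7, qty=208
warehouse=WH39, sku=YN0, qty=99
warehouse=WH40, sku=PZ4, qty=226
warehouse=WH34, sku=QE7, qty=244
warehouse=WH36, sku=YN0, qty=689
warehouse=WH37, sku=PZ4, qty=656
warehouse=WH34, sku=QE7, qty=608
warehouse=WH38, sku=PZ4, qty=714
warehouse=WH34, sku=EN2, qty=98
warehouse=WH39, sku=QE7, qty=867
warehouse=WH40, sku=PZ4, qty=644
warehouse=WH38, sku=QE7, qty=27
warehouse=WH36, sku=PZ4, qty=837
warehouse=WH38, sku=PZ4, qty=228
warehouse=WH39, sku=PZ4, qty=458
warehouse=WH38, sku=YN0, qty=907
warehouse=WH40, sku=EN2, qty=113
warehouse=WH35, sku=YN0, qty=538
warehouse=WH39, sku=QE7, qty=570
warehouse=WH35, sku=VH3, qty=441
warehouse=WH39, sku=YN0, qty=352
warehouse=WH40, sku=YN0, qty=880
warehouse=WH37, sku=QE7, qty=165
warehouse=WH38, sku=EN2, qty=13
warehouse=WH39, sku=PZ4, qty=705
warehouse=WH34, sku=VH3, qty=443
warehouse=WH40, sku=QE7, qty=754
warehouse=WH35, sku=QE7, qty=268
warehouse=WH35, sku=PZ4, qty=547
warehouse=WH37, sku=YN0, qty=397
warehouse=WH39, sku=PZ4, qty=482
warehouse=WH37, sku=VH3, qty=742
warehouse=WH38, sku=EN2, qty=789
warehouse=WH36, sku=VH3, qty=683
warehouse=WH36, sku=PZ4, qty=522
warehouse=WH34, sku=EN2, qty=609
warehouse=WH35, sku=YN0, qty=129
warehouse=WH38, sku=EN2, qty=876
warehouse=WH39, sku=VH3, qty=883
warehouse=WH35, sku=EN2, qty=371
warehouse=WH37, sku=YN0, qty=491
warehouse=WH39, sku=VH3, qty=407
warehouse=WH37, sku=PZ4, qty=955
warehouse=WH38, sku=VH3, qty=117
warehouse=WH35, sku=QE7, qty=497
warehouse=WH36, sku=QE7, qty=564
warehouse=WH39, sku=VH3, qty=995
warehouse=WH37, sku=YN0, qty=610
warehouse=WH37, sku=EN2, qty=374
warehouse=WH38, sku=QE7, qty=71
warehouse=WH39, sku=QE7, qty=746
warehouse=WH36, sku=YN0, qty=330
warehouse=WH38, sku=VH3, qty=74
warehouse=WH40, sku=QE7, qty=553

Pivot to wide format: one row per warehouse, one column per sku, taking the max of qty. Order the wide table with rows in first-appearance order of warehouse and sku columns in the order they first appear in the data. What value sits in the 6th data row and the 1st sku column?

With rows in first-appearance order of warehouse, row 6 is warehouse=WH39. sku columns in first-appearance order: VH3, QE7, PZ4, YN0, EN2; column 1 is VH3.
Long rows with warehouse=WH39, sku=VH3: max(883, 407, 995) = 995.

995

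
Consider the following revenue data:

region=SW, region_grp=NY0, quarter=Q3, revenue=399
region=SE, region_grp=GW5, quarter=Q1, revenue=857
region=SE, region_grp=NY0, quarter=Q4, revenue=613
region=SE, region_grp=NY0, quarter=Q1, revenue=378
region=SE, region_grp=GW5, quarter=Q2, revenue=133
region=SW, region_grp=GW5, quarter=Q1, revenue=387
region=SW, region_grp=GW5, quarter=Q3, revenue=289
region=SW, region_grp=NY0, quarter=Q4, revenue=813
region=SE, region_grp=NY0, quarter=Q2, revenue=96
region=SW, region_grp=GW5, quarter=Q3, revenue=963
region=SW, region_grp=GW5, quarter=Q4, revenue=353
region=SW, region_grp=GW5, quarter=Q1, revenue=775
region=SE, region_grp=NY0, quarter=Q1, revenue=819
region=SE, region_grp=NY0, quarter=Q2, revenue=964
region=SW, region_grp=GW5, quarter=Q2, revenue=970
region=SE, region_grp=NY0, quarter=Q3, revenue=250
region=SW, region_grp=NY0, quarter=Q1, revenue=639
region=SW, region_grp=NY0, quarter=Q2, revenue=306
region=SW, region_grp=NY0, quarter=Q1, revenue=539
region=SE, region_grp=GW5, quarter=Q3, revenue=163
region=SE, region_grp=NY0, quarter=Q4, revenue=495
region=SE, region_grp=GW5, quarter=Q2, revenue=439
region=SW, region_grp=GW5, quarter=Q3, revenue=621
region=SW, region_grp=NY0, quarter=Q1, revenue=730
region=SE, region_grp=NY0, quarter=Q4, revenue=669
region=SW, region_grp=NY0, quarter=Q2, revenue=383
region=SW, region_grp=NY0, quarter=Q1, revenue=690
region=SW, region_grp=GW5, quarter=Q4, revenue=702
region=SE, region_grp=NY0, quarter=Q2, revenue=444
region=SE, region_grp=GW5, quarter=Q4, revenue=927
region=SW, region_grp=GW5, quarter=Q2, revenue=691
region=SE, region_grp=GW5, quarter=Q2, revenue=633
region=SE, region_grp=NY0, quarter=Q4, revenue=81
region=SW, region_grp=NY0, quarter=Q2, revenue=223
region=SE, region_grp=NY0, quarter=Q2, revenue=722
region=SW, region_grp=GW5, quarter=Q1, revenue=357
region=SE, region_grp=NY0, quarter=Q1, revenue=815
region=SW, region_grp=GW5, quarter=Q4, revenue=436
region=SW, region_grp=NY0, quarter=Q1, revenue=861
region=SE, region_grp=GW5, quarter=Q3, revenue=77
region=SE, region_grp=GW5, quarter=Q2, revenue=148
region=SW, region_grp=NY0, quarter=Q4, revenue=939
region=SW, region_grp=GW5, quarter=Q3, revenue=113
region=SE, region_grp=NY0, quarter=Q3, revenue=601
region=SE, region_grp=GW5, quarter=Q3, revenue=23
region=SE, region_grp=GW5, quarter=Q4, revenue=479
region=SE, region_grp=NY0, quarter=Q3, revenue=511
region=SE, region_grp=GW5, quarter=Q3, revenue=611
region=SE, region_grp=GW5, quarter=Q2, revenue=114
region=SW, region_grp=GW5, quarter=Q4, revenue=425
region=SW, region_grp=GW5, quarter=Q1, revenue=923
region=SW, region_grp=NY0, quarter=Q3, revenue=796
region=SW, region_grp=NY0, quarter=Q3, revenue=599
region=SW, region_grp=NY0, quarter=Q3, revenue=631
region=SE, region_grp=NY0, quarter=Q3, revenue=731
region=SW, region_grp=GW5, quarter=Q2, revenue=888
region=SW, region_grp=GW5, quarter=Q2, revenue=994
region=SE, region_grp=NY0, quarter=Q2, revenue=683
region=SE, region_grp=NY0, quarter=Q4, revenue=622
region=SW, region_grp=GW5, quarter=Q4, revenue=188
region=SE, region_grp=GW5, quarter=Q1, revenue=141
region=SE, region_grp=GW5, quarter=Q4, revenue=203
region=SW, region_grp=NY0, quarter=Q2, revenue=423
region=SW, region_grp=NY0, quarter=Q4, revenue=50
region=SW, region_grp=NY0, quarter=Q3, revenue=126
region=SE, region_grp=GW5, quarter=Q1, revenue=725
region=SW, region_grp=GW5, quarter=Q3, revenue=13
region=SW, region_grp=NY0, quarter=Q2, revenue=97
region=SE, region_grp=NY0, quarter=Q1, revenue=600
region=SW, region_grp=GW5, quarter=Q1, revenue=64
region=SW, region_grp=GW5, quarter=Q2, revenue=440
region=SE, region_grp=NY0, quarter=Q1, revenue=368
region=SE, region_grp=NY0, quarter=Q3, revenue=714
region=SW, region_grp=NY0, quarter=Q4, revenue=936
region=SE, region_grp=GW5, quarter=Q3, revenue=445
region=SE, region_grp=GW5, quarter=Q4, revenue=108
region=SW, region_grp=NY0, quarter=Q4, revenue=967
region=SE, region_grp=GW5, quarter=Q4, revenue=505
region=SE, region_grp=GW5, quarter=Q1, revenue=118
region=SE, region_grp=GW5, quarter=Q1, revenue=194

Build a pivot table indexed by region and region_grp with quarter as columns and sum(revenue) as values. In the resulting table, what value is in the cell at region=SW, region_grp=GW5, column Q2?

3983

Rows with region=SW, region_grp=GW5 and quarter=Q2: revenue values are 970, 691, 888, 994, 440.
970 + 691 + 888 + 994 + 440 = 3983.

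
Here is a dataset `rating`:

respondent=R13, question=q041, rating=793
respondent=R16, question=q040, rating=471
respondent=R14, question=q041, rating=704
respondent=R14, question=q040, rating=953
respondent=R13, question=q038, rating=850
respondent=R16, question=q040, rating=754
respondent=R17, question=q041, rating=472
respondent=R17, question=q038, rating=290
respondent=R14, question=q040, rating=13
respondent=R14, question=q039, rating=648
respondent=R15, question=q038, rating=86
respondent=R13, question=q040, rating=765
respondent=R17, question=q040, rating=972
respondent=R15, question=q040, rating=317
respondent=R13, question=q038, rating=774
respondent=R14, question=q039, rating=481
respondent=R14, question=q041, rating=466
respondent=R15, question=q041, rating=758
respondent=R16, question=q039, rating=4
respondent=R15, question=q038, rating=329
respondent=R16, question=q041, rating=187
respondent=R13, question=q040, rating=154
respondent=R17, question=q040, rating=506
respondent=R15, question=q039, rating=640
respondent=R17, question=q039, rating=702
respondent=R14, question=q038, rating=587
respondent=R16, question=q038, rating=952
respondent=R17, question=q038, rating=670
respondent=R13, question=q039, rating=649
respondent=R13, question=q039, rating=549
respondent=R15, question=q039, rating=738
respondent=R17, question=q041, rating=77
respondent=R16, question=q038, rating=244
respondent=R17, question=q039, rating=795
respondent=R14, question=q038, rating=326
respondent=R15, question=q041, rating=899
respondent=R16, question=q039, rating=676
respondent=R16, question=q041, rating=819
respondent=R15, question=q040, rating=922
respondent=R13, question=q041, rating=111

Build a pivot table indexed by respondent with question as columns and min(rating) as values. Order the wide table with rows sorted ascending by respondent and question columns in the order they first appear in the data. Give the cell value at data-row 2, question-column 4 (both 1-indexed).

With rows sorted ascending by respondent, row 2 is respondent=R14. question columns in first-appearance order: q041, q040, q038, q039; column 4 is q039.
Long rows with respondent=R14, question=q039: min(648, 481) = 481.

481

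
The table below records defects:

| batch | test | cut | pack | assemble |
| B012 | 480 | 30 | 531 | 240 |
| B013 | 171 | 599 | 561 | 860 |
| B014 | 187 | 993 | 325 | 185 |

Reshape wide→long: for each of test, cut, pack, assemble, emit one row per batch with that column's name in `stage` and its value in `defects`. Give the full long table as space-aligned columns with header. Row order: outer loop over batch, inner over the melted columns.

Each (batch, column) pair becomes one row: 3 × 4 = 12 rows.
For example, (B012, test) → defects=480.

batch  stage     defects
B012   test      480    
B012   cut       30     
B012   pack      531    
B012   assemble  240    
B013   test      171    
B013   cut       599    
B013   pack      561    
B013   assemble  860    
B014   test      187    
B014   cut       993    
B014   pack      325    
B014   assemble  185    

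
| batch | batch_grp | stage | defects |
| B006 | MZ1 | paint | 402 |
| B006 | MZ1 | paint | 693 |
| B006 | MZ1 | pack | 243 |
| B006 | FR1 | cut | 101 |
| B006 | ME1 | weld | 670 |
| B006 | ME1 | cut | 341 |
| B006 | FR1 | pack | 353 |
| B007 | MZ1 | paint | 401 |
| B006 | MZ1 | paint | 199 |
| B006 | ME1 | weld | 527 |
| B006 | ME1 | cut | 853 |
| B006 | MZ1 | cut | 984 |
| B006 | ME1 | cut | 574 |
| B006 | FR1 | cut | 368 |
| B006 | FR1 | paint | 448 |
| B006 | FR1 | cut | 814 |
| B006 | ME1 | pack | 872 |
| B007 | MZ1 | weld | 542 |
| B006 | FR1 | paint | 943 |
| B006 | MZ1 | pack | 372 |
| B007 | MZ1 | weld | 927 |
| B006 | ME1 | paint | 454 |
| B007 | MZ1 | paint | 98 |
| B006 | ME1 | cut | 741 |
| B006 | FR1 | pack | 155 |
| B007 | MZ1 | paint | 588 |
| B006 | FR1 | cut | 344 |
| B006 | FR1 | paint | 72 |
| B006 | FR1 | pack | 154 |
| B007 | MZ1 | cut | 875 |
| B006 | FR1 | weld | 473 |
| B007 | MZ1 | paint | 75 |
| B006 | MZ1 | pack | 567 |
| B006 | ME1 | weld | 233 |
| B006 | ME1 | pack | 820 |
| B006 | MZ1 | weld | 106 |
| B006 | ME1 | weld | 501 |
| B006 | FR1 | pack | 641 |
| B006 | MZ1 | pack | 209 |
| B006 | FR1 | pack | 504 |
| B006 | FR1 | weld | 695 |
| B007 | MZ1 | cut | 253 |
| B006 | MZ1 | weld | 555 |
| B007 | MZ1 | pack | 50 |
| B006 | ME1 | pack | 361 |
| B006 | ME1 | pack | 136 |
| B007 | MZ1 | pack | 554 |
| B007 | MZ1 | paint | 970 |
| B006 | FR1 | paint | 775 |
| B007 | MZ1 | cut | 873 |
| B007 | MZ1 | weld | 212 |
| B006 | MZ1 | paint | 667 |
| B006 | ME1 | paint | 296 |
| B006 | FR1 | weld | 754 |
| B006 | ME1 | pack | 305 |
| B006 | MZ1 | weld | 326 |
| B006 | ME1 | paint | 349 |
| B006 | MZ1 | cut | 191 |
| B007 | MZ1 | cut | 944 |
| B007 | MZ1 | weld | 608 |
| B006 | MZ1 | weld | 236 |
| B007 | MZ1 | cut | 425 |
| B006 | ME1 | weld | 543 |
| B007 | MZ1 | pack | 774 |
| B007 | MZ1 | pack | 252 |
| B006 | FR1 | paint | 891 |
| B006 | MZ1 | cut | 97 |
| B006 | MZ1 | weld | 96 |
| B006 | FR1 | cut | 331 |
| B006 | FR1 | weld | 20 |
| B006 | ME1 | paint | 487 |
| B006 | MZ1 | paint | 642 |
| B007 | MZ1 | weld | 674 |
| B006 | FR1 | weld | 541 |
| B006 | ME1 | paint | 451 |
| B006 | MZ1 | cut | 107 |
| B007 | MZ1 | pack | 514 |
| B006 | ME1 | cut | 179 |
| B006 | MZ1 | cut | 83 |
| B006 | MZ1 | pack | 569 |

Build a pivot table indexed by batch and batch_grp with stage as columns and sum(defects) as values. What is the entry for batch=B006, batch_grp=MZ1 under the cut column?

Rows with batch=B006, batch_grp=MZ1 and stage=cut: defects values are 984, 191, 97, 107, 83.
984 + 191 + 97 + 107 + 83 = 1462.

1462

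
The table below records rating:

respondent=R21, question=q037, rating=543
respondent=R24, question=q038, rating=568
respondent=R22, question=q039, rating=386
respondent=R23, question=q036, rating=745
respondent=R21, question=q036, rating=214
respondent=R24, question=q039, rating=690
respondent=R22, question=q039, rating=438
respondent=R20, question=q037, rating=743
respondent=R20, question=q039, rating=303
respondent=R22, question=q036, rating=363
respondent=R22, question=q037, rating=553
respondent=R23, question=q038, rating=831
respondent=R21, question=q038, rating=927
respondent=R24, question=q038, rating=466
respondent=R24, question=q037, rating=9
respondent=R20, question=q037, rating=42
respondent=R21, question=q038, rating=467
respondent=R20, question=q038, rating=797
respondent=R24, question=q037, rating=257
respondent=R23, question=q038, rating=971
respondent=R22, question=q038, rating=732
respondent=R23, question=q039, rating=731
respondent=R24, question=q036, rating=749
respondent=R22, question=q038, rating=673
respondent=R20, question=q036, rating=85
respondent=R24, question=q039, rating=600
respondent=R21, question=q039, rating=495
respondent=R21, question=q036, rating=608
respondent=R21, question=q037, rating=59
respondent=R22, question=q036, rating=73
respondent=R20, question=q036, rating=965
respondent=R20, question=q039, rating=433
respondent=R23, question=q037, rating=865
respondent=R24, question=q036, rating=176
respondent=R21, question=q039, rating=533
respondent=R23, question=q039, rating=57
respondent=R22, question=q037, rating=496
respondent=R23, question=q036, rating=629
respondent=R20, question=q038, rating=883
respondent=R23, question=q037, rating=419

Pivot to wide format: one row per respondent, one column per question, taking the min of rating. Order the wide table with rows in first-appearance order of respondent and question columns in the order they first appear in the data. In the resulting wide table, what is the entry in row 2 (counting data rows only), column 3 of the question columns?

600

With rows in first-appearance order of respondent, row 2 is respondent=R24. question columns in first-appearance order: q037, q038, q039, q036; column 3 is q039.
Long rows with respondent=R24, question=q039: min(690, 600) = 600.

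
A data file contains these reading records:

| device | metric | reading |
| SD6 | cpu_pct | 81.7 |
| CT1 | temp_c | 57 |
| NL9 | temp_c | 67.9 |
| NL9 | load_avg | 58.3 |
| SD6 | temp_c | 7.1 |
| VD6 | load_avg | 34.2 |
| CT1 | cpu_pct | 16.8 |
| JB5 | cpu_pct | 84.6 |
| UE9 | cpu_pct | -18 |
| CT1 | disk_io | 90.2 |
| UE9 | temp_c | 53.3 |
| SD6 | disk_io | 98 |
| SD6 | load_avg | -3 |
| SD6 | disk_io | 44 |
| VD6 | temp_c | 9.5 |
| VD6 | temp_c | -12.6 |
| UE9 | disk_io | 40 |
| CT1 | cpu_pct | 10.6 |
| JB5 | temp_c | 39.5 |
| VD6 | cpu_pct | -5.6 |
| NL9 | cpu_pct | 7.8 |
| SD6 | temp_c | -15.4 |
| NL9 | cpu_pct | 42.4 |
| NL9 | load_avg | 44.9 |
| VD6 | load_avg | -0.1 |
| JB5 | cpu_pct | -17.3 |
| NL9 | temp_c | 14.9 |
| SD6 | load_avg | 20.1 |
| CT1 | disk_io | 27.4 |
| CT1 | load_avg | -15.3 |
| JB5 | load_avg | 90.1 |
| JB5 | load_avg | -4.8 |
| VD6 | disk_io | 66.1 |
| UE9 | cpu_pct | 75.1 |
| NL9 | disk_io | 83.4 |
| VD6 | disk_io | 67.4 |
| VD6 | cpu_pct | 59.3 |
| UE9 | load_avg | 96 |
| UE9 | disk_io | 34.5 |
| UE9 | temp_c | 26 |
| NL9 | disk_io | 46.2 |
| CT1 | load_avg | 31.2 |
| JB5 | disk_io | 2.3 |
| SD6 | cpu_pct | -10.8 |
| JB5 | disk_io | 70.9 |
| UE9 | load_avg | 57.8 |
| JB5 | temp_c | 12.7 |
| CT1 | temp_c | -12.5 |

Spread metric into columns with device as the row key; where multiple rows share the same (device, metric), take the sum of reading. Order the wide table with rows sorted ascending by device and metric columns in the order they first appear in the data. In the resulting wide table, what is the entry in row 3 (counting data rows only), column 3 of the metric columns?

With rows sorted ascending by device, row 3 is device=NL9. metric columns in first-appearance order: cpu_pct, temp_c, load_avg, disk_io; column 3 is load_avg.
Long rows with device=NL9, metric=load_avg: 58.3 + 44.9 = 103.2.

103.2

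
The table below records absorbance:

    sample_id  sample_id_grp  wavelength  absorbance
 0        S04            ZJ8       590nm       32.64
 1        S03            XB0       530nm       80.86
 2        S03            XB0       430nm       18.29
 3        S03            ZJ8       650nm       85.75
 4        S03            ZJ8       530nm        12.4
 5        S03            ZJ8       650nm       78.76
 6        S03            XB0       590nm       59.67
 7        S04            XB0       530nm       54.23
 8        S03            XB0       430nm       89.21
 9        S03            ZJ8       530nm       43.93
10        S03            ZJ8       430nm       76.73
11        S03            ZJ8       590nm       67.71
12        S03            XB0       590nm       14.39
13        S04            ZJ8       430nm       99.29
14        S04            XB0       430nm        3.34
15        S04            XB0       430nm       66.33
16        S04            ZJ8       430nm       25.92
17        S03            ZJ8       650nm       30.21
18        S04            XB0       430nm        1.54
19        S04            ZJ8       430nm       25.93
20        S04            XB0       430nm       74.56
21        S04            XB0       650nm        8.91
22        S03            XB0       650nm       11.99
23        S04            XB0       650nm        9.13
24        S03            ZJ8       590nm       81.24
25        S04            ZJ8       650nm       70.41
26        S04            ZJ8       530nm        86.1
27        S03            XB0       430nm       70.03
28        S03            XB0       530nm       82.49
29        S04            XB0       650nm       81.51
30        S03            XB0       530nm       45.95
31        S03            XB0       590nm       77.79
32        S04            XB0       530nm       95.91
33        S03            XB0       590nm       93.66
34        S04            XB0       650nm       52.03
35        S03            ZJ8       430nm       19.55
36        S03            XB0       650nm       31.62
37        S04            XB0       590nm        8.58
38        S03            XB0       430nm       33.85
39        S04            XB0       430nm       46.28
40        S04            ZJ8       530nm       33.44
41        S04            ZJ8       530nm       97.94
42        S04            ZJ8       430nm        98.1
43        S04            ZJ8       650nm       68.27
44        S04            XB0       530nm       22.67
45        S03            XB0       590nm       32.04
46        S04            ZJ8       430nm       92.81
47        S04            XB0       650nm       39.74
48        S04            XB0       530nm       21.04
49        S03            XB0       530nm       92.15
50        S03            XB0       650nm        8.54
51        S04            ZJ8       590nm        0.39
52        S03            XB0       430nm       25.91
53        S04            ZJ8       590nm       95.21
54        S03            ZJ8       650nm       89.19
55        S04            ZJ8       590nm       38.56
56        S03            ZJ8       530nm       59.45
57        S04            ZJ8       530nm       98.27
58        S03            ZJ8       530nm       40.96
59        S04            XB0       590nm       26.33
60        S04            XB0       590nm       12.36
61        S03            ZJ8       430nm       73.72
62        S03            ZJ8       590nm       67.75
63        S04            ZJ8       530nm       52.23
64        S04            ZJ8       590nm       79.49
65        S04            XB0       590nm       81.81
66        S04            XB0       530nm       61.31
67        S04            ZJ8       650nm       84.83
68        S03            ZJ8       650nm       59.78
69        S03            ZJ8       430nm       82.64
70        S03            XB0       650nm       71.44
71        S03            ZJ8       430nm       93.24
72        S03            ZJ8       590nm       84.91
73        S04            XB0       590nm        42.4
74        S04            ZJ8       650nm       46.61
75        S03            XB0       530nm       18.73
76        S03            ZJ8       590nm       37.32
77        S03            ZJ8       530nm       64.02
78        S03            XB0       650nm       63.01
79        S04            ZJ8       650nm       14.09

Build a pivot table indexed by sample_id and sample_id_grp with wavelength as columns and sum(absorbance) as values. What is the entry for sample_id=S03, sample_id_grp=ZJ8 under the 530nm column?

Rows with sample_id=S03, sample_id_grp=ZJ8 and wavelength=530nm: absorbance values are 12.4, 43.93, 59.45, 40.96, 64.02.
12.4 + 43.93 + 59.45 + 40.96 + 64.02 = 220.76.

220.76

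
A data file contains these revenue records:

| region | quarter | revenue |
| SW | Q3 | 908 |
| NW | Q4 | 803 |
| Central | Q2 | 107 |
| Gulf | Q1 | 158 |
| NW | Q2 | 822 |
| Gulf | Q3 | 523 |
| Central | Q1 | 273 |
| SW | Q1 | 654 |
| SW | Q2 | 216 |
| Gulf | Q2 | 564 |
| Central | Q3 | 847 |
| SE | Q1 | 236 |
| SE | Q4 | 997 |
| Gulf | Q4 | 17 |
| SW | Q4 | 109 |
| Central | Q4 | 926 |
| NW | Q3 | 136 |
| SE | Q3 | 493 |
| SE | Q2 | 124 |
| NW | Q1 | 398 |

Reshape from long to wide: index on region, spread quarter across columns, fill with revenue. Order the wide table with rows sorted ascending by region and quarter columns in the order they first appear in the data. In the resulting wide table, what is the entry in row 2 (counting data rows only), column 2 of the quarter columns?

17

With rows sorted ascending by region, row 2 is region=Gulf. quarter columns in first-appearance order: Q3, Q4, Q2, Q1; column 2 is Q4.
Long rows with region=Gulf, quarter=Q4: revenue = 17.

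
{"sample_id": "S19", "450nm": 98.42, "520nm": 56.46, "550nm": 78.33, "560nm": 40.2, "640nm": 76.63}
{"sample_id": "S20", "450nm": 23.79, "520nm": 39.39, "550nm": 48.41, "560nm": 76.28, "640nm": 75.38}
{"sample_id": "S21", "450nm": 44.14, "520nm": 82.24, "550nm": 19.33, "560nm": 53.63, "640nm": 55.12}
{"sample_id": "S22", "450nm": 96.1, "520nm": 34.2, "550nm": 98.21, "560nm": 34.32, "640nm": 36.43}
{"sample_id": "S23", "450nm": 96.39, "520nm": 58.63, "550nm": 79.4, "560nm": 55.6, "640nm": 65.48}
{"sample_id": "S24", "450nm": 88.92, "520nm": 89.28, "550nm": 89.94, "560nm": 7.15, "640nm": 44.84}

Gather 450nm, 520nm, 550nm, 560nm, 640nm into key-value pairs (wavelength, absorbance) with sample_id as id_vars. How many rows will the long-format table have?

6 sample_id values × 5 melted columns = 30 rows.

30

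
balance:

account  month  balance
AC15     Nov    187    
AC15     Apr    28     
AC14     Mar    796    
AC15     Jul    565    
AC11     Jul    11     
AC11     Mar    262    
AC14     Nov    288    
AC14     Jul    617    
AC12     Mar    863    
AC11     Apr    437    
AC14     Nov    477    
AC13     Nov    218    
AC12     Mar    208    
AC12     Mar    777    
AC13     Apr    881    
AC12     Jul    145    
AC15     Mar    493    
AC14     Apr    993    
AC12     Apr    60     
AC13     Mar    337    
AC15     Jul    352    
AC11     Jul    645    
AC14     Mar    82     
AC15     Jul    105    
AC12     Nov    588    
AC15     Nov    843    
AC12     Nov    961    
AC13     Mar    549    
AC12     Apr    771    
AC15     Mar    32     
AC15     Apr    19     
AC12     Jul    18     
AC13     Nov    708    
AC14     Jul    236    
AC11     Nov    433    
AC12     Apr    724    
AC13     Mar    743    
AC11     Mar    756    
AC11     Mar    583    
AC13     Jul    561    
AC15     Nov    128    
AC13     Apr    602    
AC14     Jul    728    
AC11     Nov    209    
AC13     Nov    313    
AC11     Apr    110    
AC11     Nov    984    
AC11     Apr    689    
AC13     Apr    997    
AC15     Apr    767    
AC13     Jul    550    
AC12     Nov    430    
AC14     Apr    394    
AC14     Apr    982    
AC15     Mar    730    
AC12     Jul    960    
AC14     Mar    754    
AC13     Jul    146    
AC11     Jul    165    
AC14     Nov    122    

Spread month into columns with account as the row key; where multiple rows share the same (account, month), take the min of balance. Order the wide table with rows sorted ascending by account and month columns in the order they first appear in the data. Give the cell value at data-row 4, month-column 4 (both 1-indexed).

236

With rows sorted ascending by account, row 4 is account=AC14. month columns in first-appearance order: Nov, Apr, Mar, Jul; column 4 is Jul.
Long rows with account=AC14, month=Jul: min(617, 236, 728) = 236.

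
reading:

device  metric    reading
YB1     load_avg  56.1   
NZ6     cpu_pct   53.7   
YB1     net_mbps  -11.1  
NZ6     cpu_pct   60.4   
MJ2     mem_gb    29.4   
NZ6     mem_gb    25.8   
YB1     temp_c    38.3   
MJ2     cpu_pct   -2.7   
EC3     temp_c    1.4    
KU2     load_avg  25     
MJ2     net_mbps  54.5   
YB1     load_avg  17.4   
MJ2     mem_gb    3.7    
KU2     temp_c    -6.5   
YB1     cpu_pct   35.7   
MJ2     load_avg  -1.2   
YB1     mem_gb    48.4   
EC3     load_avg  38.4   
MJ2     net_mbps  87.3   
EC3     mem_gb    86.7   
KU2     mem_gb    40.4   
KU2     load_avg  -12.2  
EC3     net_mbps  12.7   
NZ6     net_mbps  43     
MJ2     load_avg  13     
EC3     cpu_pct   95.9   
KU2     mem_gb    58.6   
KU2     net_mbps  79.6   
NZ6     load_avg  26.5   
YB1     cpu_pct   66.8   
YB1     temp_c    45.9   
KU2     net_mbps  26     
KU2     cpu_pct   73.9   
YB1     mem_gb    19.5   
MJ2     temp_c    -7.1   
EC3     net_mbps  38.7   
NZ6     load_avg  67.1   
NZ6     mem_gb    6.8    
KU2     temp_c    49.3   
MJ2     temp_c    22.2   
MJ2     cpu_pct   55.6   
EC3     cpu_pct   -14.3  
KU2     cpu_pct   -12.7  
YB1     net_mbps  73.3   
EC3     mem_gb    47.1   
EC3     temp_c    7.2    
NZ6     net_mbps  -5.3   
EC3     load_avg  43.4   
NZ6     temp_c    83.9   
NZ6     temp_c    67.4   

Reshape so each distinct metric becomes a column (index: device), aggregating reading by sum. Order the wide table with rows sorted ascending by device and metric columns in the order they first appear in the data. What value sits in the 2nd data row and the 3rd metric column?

With rows sorted ascending by device, row 2 is device=KU2. metric columns in first-appearance order: load_avg, cpu_pct, net_mbps, mem_gb, temp_c; column 3 is net_mbps.
Long rows with device=KU2, metric=net_mbps: 79.6 + 26 = 105.6.

105.6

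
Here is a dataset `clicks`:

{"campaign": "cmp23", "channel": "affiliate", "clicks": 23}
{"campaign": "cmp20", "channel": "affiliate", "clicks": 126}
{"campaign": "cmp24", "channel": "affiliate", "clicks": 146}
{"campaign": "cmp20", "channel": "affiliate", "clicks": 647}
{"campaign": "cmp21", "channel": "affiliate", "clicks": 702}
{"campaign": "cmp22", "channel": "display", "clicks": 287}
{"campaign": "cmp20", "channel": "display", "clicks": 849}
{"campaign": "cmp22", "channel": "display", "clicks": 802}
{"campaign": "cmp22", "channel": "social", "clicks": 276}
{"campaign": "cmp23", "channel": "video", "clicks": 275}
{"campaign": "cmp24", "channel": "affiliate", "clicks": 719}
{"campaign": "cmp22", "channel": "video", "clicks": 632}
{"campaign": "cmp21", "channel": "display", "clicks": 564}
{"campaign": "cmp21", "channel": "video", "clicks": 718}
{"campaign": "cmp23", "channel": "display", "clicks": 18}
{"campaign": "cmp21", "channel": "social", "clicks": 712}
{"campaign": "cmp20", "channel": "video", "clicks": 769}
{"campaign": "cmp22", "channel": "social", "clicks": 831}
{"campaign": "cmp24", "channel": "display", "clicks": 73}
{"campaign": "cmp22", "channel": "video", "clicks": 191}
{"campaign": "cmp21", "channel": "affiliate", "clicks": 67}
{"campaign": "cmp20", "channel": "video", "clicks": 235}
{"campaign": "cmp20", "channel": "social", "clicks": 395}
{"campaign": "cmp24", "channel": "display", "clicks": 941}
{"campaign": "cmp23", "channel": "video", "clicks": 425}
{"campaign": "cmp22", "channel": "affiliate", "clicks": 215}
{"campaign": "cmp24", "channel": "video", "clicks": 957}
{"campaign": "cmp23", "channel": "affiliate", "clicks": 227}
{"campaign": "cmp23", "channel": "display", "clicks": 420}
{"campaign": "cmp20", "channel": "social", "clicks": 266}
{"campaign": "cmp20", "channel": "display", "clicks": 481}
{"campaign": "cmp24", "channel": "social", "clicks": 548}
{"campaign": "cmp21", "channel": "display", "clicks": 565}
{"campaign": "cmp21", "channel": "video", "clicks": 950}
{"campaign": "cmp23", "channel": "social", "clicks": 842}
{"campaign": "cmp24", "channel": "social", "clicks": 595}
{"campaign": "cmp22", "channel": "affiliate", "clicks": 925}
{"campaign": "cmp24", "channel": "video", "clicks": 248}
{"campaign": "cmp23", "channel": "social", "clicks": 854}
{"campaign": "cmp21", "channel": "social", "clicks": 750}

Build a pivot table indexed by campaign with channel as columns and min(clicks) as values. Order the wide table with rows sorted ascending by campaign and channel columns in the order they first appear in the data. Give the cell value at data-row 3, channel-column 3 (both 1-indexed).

With rows sorted ascending by campaign, row 3 is campaign=cmp22. channel columns in first-appearance order: affiliate, display, social, video; column 3 is social.
Long rows with campaign=cmp22, channel=social: min(276, 831) = 276.

276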